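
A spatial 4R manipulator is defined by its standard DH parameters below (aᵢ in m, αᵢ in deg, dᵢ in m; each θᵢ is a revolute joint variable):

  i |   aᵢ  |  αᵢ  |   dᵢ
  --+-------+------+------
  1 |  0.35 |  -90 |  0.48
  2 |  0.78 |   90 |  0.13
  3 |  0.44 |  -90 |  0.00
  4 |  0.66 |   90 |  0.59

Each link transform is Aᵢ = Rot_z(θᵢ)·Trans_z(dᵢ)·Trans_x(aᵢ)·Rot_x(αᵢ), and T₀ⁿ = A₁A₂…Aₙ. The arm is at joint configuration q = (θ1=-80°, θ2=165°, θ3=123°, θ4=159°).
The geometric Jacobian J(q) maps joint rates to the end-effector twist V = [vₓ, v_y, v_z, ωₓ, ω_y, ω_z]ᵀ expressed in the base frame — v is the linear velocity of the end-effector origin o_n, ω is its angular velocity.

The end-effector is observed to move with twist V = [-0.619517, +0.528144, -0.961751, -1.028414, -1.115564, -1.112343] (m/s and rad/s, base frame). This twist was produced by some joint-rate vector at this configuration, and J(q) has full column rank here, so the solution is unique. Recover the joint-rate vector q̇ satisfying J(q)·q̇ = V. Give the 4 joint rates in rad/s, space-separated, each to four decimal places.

-0.3650 -0.7550 0.9600 0.8290

o_n = [-0.3477, 0.0193, 0.6098]
J₁: ẑ×o_n = [-0.0193, -0.3477, 0.0000], ω = ẑ
J2: z=[0.9848, 0.1736, 0.0000] o=[0.0608, -0.3447, 0.4800] → [0.0225, -0.1278, 0.4294, 0.9848, 0.1736, 0.0000]
J3: z=[0.0449, -0.2549, -0.9659] o=[0.0580, 0.4199, 0.2781] → [-0.4715, 0.3769, -0.1214, 0.0449, -0.2549, -0.9659]
J4: z=[-0.3957, -0.8924, 0.2171] o=[0.4616, 0.2560, 0.3401] → [-0.1893, -0.0690, -0.6285, -0.3957, -0.8924, 0.2171]
q̇ = J⁺·V = [-0.3650, -0.7550, 0.9600, 0.8290]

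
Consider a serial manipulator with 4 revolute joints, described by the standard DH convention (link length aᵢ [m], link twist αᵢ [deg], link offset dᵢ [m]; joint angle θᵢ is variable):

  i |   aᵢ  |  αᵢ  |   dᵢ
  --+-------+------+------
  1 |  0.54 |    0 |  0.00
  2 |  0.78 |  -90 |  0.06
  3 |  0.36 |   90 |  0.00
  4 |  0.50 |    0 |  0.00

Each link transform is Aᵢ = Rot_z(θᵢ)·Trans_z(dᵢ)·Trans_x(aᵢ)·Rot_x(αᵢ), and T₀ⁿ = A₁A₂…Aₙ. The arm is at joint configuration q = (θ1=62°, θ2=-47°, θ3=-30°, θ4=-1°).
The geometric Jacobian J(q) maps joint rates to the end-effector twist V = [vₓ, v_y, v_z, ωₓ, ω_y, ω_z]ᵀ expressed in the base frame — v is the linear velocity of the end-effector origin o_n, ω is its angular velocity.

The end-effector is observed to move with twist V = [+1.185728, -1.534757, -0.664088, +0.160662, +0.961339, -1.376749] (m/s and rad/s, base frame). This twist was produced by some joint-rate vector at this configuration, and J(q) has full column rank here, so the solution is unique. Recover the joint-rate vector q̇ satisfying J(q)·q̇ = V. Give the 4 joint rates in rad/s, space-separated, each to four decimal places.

-0.9590 0.2820 0.8870 -0.8080

o_n = [1.7285, 0.8630, 0.4900]
J₁: ẑ×o_n = [-0.8630, 1.7285, 0.0000], ω = ẑ
J2: z=[0.0000, 0.0000, 1.0000] o=[0.2535, 0.4768, 0.0000] → [-0.3862, 1.4750, 0.0000, 0.0000, 0.0000, 1.0000]
J3: z=[-0.2588, 0.9659, 0.0000] o=[1.0069, 0.6787, 0.0600] → [0.4153, 0.1113, -0.7447, -0.2588, 0.9659, 0.0000]
J4: z=[-0.4830, -0.1294, 0.8660] o=[1.3081, 0.7594, 0.2400] → [-0.1221, 0.4848, 0.0044, -0.4830, -0.1294, 0.8660]
q̇ = J⁺·V = [-0.9590, 0.2820, 0.8870, -0.8080]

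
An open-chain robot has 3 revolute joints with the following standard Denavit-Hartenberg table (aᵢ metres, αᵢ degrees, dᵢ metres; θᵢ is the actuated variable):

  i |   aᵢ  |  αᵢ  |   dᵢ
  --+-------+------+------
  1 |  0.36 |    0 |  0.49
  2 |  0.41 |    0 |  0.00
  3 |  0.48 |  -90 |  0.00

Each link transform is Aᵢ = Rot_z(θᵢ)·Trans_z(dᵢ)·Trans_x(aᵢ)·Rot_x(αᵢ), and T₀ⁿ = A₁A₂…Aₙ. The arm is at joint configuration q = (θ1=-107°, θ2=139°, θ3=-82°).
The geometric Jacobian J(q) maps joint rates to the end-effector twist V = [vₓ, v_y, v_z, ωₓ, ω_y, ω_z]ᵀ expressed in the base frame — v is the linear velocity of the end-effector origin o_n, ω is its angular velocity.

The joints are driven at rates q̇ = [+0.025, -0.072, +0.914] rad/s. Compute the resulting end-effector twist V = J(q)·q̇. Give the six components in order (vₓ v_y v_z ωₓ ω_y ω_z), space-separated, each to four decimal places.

0.3376 0.2485 0.0000 0.0000 0.0000 0.8670

o_n = [0.5510, -0.4947, 0.4900]
J₁: ẑ×o_n = [0.4947, 0.5510, -0.0000], ω = ẑ
J2: z=[0.0000, 0.0000, 1.0000] o=[-0.1053, -0.3443, 0.4900] → [0.1504, 0.6562, -0.0000, 0.0000, 0.0000, 1.0000]
J3: z=[0.0000, 0.0000, 1.0000] o=[0.2424, -0.1270, 0.4900] → [0.3677, 0.3085, -0.0000, 0.0000, 0.0000, 1.0000]
V = J·q̇ = [0.3376, 0.2485, 0.0000, 0.0000, 0.0000, 0.8670]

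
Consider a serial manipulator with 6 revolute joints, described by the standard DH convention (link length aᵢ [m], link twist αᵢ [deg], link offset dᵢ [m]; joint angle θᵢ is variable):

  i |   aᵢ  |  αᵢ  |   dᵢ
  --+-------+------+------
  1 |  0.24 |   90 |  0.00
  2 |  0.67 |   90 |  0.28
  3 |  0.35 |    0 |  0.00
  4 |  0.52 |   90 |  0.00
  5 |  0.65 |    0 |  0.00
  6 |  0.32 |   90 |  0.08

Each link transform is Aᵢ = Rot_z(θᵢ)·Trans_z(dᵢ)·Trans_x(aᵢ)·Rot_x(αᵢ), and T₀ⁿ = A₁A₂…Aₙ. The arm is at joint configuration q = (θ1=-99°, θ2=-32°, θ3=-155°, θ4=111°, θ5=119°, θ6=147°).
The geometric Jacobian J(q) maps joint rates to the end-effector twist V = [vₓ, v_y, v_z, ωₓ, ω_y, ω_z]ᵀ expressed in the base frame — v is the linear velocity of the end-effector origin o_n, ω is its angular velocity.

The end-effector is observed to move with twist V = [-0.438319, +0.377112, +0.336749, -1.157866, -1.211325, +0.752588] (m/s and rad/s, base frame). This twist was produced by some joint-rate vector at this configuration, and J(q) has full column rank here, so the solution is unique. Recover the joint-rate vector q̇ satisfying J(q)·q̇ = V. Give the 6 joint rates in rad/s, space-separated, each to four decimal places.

o_n = [-0.0221, -0.4737, -0.4385]
J₁: ẑ×o_n = [0.4737, -0.0221, 0.0000], ω = ẑ
J2: z=[-0.9877, 0.1564, 0.0000] o=[-0.0375, -0.2370, 0.0000] → [-0.0686, -0.4331, 0.2313, -0.9877, 0.1564, 0.0000]
J3: z=[0.0829, 0.5234, -0.8480] o=[-0.4030, -0.7544, -0.3550] → [0.1944, -0.3161, -0.1761, 0.0829, 0.5234, -0.8480]
J4: z=[0.0829, 0.5234, -0.8480] o=[-0.2148, -0.5119, -0.1870] → [-0.0993, -0.1426, -0.0977, 0.0829, 0.5234, -0.8480]
J5: z=[0.8026, 0.4693, 0.3681] o=[0.0923, -0.8817, -0.3852] → [-0.1752, 0.0007, 0.3812, 0.8026, 0.4693, 0.3681]
J6: z=[0.8026, 0.4693, 0.3681] o=[-0.0467, -0.3600, -0.7472] → [0.1867, -0.2387, -0.1028, 0.8026, 0.4693, 0.3681]
q̇ = J⁺·V = [-0.4950, 0.4290, -0.9560, -0.8320, -0.1800, -0.5500]

-0.4950 0.4290 -0.9560 -0.8320 -0.1800 -0.5500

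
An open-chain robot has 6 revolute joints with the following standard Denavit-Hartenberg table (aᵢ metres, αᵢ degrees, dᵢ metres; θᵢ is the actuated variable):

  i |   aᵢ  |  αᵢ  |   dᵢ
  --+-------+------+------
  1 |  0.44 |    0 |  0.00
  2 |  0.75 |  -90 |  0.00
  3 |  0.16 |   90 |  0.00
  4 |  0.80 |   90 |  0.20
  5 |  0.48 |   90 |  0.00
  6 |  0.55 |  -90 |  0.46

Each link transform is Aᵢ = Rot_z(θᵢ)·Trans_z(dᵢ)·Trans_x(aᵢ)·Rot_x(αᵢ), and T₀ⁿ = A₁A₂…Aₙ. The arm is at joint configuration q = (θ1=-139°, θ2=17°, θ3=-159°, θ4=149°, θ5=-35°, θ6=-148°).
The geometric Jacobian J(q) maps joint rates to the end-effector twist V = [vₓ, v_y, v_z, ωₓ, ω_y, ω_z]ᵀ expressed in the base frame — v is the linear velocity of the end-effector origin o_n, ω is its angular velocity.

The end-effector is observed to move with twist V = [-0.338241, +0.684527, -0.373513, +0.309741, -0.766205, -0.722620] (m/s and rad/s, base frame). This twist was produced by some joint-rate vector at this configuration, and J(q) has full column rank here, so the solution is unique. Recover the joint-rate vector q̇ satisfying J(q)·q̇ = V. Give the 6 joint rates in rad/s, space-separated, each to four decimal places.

o_n = [-0.9646, -1.3614, 0.0078]
J₁: ẑ×o_n = [1.3614, -0.9646, 0.0000], ω = ẑ
J2: z=[0.0000, 0.0000, 1.0000] o=[-0.3321, -0.2887, 0.0000] → [1.0727, -0.6325, 0.0000, 0.0000, 0.0000, 1.0000]
J3: z=[0.8480, -0.5299, 0.0000] o=[-0.7295, -0.9247, 0.0000] → [-0.0041, -0.0066, -0.4949, 0.8480, -0.5299, 0.0000]
J4: z=[0.1899, 0.3039, -0.9336] o=[-0.6504, -0.7980, 0.0573] → [-0.5410, 0.3028, -0.0115, 0.1899, 0.3039, -0.9336]
J5: z=[0.9817, -0.0465, 0.1846] o=[-0.6022, -1.4985, -0.3751] → [-0.0431, -0.4428, 0.1178, 0.9817, -0.0465, 0.1846]
J6: z=[-0.1629, 0.2968, 0.9409] o=[-0.6495, -1.9563, -0.2389] → [-0.4866, -0.2563, -0.0034, -0.1629, 0.2968, 0.9409]
q̇ = J⁺·V = [-0.3640, -0.4990, 0.7170, -0.7630, -0.2490, -0.5590]

-0.3640 -0.4990 0.7170 -0.7630 -0.2490 -0.5590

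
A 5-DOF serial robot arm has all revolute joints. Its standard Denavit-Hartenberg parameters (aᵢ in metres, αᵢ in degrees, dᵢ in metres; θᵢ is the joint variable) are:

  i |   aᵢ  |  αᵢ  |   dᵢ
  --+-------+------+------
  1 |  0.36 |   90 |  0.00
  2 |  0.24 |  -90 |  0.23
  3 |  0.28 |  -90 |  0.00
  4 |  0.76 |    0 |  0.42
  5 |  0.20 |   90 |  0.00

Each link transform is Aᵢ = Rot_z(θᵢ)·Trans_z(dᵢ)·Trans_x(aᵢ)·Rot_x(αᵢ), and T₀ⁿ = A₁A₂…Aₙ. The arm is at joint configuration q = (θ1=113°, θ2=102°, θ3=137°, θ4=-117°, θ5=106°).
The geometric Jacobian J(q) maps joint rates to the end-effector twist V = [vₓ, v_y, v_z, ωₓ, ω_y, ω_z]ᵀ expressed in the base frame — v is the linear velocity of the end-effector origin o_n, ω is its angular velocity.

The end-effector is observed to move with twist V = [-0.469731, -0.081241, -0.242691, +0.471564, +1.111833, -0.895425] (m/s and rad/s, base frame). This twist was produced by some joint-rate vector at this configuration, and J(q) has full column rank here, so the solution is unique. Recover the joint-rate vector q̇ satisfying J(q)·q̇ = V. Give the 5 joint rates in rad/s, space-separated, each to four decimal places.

o_n = [0.5332, -0.1105, -0.2881]
J₁: ẑ×o_n = [0.1105, 0.5332, -0.0000], ω = ẑ
J2: z=[0.9205, 0.3907, 0.0000] o=[-0.1407, 0.3314, 0.0000] → [-0.1126, 0.2652, -0.6701, 0.9205, 0.3907, 0.0000]
J3: z=[0.3822, -0.9004, -0.2079] o=[0.0905, 0.3753, 0.2348] → [0.3697, 0.1078, 0.2129, 0.3822, -0.9004, -0.2079]
J4: z=[0.6178, 0.4163, -0.6671] o=[-0.1019, 0.3399, 0.0345] → [-0.4347, -0.2244, -0.5426, 0.6178, 0.4163, -0.6671]
J5: z=[0.6178, 0.4163, -0.6671] o=[0.6535, -0.0513, -0.1397] → [-0.1013, 0.1719, 0.0135, 0.6178, 0.4163, -0.6671]
q̇ = J⁺·V = [-0.2420, -0.0040, -0.6850, 0.2080, 0.9850]

-0.2420 -0.0040 -0.6850 0.2080 0.9850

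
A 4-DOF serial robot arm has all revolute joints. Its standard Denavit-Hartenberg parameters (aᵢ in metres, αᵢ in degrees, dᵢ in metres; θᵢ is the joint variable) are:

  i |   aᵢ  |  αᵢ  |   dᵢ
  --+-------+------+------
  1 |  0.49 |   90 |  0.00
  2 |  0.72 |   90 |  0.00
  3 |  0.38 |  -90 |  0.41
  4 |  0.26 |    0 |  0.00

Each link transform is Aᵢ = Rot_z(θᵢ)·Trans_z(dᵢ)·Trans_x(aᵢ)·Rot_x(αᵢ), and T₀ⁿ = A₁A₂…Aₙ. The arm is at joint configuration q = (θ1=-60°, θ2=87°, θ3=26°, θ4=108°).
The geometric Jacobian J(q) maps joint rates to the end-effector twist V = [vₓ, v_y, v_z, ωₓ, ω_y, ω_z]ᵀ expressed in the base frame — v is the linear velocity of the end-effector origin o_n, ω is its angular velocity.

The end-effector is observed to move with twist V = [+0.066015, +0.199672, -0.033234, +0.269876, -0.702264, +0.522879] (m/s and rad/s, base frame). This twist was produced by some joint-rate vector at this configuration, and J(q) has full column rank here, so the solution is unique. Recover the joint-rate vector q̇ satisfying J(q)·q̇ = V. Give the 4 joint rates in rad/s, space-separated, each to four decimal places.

o_n = [0.2384, -0.6756, 0.9795]
J₁: ẑ×o_n = [0.6756, 0.2384, -0.0000], ω = ẑ
J2: z=[-0.8660, -0.5000, 0.0000] o=[0.2450, -0.4244, 0.0000] → [-0.4897, 0.8482, 0.2143, -0.8660, -0.5000, 0.0000]
J3: z=[0.4993, -0.8648, -0.0523] o=[0.2638, -0.4570, 0.7190] → [-0.2367, -0.1287, -0.1312, 0.4993, -0.8648, -0.0523]
J4: z=[-0.7898, -0.4295, -0.4378] o=[0.3332, -0.9103, 1.0386] → [0.1282, -0.0052, -0.2261, -0.7898, -0.4295, -0.4378]
q̇ = J⁺·V = [0.5210, 0.2010, 0.7420, -0.0930]

0.5210 0.2010 0.7420 -0.0930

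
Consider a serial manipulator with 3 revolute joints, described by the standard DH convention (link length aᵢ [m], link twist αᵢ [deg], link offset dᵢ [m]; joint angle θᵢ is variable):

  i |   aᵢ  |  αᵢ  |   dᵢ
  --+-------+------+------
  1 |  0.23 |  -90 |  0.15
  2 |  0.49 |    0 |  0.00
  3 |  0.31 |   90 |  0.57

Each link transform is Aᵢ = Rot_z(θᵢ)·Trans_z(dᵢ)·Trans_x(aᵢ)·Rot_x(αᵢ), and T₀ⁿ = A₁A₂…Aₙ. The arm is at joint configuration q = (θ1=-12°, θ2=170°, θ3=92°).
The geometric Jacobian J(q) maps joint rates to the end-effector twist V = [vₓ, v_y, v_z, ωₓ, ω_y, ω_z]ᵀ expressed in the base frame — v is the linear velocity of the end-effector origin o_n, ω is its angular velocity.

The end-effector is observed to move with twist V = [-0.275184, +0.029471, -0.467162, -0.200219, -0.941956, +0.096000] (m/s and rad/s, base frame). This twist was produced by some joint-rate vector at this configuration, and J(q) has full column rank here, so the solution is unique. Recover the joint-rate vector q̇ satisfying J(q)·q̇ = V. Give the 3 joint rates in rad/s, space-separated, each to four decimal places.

o_n = [-0.1707, 0.6190, 0.3719]
J₁: ẑ×o_n = [-0.6190, -0.1707, 0.0000], ω = ẑ
J2: z=[0.2079, 0.9781, 0.0000] o=[0.2250, -0.0478, 0.1500] → [0.2170, -0.0461, 0.5257, 0.2079, 0.9781, 0.0000]
J3: z=[0.2079, 0.9781, 0.0000] o=[-0.2470, 0.0525, 0.0649] → [0.3003, -0.0638, 0.0431, 0.2079, 0.9781, 0.0000]
q̇ = J⁺·V = [0.0960, -0.8820, -0.0810]

0.0960 -0.8820 -0.0810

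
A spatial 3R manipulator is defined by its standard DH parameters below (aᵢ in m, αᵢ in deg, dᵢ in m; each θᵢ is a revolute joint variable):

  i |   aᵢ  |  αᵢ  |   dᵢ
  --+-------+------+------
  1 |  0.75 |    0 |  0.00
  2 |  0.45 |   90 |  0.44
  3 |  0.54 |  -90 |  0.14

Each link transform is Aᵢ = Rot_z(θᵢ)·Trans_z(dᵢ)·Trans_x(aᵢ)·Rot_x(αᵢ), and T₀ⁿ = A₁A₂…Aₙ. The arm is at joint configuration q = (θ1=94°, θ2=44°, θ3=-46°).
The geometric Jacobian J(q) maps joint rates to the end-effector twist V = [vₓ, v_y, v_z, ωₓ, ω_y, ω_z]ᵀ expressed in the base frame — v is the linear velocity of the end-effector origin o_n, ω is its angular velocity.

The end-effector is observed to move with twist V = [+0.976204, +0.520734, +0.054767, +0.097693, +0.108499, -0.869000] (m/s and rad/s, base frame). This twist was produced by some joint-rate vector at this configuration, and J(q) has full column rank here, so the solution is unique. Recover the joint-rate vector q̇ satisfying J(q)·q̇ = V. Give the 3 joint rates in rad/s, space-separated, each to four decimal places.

-0.5990 -0.2700 0.1460

o_n = [-0.5718, 1.4043, 0.0516]
J₁: ẑ×o_n = [-1.4043, -0.5718, 0.0000], ω = ẑ
J2: z=[0.0000, 0.0000, 1.0000] o=[-0.0523, 0.7482, 0.0000] → [-0.6562, -0.5195, 0.0000, 0.0000, 0.0000, 1.0000]
J3: z=[0.6691, 0.7431, 0.0000] o=[-0.3867, 1.0493, 0.4400] → [-0.2887, 0.2599, 0.3751, 0.6691, 0.7431, 0.0000]
q̇ = J⁺·V = [-0.5990, -0.2700, 0.1460]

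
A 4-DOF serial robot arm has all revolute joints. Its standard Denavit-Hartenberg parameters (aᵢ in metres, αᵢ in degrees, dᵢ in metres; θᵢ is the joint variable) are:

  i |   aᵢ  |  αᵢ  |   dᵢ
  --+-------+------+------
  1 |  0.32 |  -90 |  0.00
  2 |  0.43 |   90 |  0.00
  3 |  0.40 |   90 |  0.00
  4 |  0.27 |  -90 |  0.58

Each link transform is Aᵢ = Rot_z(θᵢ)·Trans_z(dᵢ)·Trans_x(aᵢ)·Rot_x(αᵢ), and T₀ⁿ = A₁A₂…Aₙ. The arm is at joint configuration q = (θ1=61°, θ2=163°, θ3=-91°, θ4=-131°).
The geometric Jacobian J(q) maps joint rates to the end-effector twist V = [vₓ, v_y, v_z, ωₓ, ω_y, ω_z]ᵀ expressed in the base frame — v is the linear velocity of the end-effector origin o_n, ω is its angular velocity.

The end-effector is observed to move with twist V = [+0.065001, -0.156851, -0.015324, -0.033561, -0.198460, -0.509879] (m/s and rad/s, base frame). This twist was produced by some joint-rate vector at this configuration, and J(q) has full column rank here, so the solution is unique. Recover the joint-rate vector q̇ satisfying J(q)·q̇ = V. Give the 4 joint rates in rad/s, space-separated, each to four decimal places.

o_n = [0.3836, 0.2533, 0.2398]
J₁: ẑ×o_n = [-0.2533, 0.3836, 0.0000], ω = ẑ
J2: z=[-0.8746, 0.4848, 0.0000] o=[0.1551, 0.2799, 0.0000] → [0.1163, 0.2098, -0.0875, -0.8746, 0.4848, 0.0000]
J3: z=[0.1417, 0.2557, -0.9563] o=[-0.0442, -0.0798, -0.1257] → [0.4120, -0.4609, -0.0622, 0.1417, 0.2557, -0.9563]
J4: z=[0.4483, 0.8447, 0.2923] o=[0.3088, -0.2678, -0.1237] → [0.1547, -0.1411, 0.1704, 0.4483, 0.8447, 0.2923]
q̇ = J⁺·V = [-0.5700, -0.0640, -0.1130, -0.1640]

-0.5700 -0.0640 -0.1130 -0.1640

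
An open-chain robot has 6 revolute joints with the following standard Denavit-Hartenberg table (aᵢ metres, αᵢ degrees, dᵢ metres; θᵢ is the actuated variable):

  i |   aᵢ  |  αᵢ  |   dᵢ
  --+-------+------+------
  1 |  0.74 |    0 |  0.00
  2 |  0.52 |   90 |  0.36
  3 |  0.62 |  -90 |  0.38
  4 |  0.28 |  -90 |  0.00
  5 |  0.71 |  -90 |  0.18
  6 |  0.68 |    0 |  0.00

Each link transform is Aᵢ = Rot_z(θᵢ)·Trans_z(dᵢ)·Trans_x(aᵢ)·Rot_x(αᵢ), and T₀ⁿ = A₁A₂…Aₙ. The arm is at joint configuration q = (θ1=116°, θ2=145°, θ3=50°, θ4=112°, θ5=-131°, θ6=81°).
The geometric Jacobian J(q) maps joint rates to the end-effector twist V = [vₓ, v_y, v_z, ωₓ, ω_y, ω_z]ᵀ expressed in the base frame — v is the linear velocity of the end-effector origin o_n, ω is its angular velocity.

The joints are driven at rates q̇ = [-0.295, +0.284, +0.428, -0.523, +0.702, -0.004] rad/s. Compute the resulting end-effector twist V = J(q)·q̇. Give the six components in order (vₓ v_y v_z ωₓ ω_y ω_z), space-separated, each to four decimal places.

0.4486 1.0375 0.2182 -0.6829 0.1233 -0.8466

o_n = [-0.8772, -0.0584, 1.6535]
J₁: ẑ×o_n = [0.0584, -0.8772, 0.0000], ω = ẑ
J2: z=[0.0000, 0.0000, 1.0000] o=[-0.3244, 0.6651, 0.0000] → [0.7235, -0.5528, 0.0000, 0.0000, 0.0000, 1.0000]
J3: z=[-0.9877, 0.1564, 0.0000] o=[-0.4057, 0.1515, 0.3600] → [0.2024, 1.2776, 0.2811, -0.9877, 0.1564, 0.0000]
J4: z=[0.1198, 0.7566, 0.6428] o=[-0.8434, -0.1827, 0.8349] → [0.5395, -0.1198, 0.0405, 0.1198, 0.7566, 0.6428]
J5: z=[-0.2768, 0.6472, -0.7103] o=[-0.5764, -0.1567, 0.7546] → [0.6516, 0.4624, 0.1675, -0.2768, 0.6472, -0.7103]
J6: z=[0.7982, 0.5664, 0.2051] o=[-1.0062, 0.3220, 1.1049] → [0.3888, -0.4115, -0.3767, 0.7982, 0.5664, 0.2051]
V = J·q̇ = [0.4486, 1.0375, 0.2182, -0.6829, 0.1233, -0.8466]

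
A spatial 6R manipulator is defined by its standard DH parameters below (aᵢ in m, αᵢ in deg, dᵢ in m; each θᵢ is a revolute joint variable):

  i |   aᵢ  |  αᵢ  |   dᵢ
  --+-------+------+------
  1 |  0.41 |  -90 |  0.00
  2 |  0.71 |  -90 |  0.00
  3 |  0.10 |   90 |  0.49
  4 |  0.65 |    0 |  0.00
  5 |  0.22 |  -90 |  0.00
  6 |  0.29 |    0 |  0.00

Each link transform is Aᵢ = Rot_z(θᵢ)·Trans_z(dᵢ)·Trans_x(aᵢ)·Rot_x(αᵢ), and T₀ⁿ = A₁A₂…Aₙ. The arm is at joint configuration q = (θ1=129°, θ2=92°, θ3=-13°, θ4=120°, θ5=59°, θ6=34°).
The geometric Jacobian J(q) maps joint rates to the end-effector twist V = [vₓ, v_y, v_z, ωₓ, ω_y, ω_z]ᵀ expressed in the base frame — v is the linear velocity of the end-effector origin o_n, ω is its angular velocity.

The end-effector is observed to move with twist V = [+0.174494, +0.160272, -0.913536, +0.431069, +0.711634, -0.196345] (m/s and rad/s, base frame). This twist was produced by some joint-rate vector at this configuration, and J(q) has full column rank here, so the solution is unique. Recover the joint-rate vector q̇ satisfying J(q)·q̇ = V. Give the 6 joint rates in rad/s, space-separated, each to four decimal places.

o_n = [0.6536, -0.3111, -0.0416]
J₁: ẑ×o_n = [0.3111, 0.6536, -0.0000], ω = ẑ
J2: z=[-0.7771, -0.6293, 0.0000] o=[-0.2580, 0.3186, 0.0000] → [0.0262, -0.0323, 1.0631, -0.7771, -0.6293, 0.0000]
J3: z=[0.6289, -0.7767, 0.0349] o=[-0.2424, 0.2994, -0.7096] → [-0.4975, -0.3888, 0.3120, 0.6289, -0.7767, 0.0349]
J4: z=[-0.7622, -0.6071, 0.2248] o=[0.0504, -0.0980, -0.7898] → [-0.4063, 0.7059, 0.5286, -0.7622, -0.6071, 0.2248]
J5: z=[-0.7622, -0.6071, 0.2248] o=[0.4543, -0.4806, -0.4537] → [-0.2883, 0.3589, -0.0082, -0.7622, -0.6071, 0.2248]
J6: z=[-0.6262, 0.7795, -0.0179] o=[0.4905, -0.4466, -0.2394] → [0.1566, 0.1209, -0.2120, -0.6262, 0.7795, -0.0179]
q̇ = J⁺·V = [-0.1830, -0.7970, -0.6600, 0.1110, -0.0980, -0.3780]

-0.1830 -0.7970 -0.6600 0.1110 -0.0980 -0.3780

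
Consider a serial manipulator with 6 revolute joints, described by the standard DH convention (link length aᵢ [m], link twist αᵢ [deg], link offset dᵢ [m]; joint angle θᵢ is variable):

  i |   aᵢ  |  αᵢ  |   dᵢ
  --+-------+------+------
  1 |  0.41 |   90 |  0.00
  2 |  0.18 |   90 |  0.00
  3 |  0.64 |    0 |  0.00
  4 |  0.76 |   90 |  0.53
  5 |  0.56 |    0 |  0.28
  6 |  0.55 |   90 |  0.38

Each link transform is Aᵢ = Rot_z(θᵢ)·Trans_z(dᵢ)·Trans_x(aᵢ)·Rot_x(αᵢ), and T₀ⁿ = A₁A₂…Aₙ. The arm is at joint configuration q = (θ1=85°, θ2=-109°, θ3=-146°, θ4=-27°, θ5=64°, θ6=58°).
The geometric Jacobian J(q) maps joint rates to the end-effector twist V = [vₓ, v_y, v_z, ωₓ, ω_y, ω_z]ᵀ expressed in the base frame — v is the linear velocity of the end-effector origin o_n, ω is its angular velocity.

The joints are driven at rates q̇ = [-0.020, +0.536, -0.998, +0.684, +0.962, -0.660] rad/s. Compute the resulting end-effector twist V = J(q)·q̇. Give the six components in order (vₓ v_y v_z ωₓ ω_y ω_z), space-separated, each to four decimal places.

0.7393 -1.1964 -0.9305 0.8595 0.2349 -0.0874

o_n = [0.1539, -0.6529, 1.5659]
J₁: ẑ×o_n = [0.6529, 0.1539, -0.0000], ω = ẑ
J2: z=[0.9962, -0.0872, 0.0000] o=[0.0357, 0.4084, 0.0000] → [-0.1365, -1.5599, -1.0470, 0.9962, -0.0872, 0.0000]
J3: z=[-0.0824, -0.9419, 0.3256] o=[0.0306, 0.3501, -0.1702] → [-1.3087, 0.1832, 0.1987, -0.0824, -0.9419, 0.3256]
J4: z=[-0.0824, -0.9419, 0.3256] o=[-0.3108, 0.5533, 0.3315] → [-0.7700, 0.2530, 0.5371, -0.0824, -0.9419, 0.3256]
J5: z=[0.9922, -0.0470, 0.1152] o=[-0.4254, 0.3068, 1.2173] → [0.0942, -0.2792, -0.9250, 0.9922, -0.0470, 0.1152]
J6: z=[0.9922, -0.0470, 0.1152] o=[-0.2119, -0.0988, 1.6438] → [0.0675, 0.1194, -0.5326, 0.9922, -0.0470, 0.1152]
V = J·q̇ = [0.7393, -1.1964, -0.9305, 0.8595, 0.2349, -0.0874]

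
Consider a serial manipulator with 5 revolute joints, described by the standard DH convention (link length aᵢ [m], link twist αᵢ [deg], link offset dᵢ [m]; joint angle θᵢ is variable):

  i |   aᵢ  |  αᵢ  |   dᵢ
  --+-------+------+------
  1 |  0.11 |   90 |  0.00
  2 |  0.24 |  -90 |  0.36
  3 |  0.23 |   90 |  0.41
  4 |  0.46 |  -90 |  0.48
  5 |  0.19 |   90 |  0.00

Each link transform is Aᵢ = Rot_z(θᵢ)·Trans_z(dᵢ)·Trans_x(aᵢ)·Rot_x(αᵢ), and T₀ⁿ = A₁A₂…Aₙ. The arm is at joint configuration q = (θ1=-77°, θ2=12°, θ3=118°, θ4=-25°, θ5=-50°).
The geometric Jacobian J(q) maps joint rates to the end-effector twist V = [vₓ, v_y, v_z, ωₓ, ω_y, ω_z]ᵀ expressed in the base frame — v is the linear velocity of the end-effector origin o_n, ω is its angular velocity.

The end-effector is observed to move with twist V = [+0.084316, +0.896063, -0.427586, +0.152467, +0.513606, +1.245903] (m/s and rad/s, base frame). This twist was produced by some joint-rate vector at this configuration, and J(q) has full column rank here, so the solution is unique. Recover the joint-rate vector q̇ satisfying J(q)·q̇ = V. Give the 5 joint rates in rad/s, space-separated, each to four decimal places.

0.3380 -0.3090 0.8010 -0.2570 0.2030

o_n = [0.7003, -0.3546, 0.2512]
J₁: ẑ×o_n = [0.3546, 0.7003, -0.0000], ω = ẑ
J2: z=[-0.9744, -0.2250, 0.0000] o=[0.0247, -0.1072, 0.0000] → [-0.0565, 0.2447, 0.3930, -0.9744, -0.2250, 0.0000]
J3: z=[-0.0468, 0.2026, 0.9781] o=[-0.2732, -0.4169, 0.0499] → [-0.0202, 0.9617, -0.2001, -0.0468, 0.2026, 0.9781]
J4: z=[0.6517, -0.7359, 0.1836] o=[-0.1183, -0.1852, 0.4285] → [0.1616, 0.2658, 0.4920, 0.6517, -0.7359, 0.1836]
J5: z=[0.2775, 0.4566, 0.8453] o=[0.5192, -0.3085, 0.2858] → [0.0231, 0.1626, -0.0955, 0.2775, 0.4566, 0.8453]
q̇ = J⁺·V = [0.3380, -0.3090, 0.8010, -0.2570, 0.2030]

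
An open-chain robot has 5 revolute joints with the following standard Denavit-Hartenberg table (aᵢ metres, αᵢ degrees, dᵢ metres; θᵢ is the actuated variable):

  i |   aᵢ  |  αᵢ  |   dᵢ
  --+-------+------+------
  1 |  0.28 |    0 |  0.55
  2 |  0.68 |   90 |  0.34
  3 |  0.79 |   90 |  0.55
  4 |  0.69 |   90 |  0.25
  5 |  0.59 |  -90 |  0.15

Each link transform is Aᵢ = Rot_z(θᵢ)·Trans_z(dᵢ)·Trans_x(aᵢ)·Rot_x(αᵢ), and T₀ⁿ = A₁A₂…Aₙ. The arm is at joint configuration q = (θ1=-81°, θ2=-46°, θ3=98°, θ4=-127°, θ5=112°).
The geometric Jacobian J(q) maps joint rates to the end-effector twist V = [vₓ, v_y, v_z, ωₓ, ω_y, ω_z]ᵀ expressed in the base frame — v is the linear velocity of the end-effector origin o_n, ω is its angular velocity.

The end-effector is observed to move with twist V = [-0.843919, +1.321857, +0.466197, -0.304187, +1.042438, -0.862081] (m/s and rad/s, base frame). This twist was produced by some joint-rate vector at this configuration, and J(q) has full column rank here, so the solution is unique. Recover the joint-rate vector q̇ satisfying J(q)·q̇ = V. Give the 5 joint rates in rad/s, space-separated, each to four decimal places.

-0.3840 -0.4360 0.9070 -0.6490 -0.0610

o_n = [-1.0202, -1.2469, 1.3851]
J₁: ẑ×o_n = [1.2469, -1.0202, 0.0000], ω = ẑ
J2: z=[0.0000, 0.0000, 1.0000] o=[0.0438, -0.2766, 0.5500] → [0.9704, -1.0640, 0.0000, 0.0000, 0.0000, 1.0000]
J3: z=[-0.7986, 0.6018, 0.0000] o=[-0.3654, -0.8196, 0.8900] → [0.2980, 0.3954, 0.7353, -0.7986, 0.6018, 0.0000]
J4: z=[-0.5960, -0.7909, 0.1392] o=[-0.7385, -0.4008, 1.6723] → [0.3449, -0.2104, 0.2815, -0.5960, -0.7909, 0.1392]
J5: z=[-0.5475, 0.2734, -0.7909] o=[-0.4822, -0.9763, 1.2959] → [-0.1896, 0.4743, 0.2953, -0.5475, 0.2734, -0.7909]
q̇ = J⁺·V = [-0.3840, -0.4360, 0.9070, -0.6490, -0.0610]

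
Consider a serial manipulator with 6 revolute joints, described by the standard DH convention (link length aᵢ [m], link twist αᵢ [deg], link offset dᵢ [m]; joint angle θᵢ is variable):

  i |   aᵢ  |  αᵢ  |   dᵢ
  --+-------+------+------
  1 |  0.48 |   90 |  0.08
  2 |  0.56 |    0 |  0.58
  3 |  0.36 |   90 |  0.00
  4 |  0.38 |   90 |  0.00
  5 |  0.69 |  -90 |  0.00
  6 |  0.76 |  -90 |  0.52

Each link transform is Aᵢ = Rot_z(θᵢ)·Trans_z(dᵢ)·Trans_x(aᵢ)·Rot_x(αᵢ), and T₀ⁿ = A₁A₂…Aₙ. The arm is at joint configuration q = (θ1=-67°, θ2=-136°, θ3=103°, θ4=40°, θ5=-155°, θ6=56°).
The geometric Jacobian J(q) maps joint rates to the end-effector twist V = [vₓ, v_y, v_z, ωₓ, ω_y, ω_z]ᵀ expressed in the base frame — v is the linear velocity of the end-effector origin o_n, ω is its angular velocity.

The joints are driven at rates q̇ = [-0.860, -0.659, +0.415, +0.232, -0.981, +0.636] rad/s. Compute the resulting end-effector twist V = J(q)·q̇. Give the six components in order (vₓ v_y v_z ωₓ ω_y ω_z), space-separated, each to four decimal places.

o_n = [-0.6223, -0.5779, 0.6773]
J₁: ẑ×o_n = [0.5779, -0.6223, 0.0000], ω = ẑ
J2: z=[-0.9205, -0.3907, 0.0000] o=[0.1876, -0.4418, 0.0800] → [-0.2334, 0.5498, -0.1911, -0.9205, -0.3907, 0.0000]
J3: z=[-0.9205, -0.3907, 0.0000] o=[-0.5037, -0.2977, -0.3090] → [-0.3854, 0.9079, 0.2117, -0.9205, -0.3907, 0.0000]
J4: z=[-0.2128, 0.5013, -0.8387] o=[-0.3858, -0.5756, -0.5051] → [0.5908, 0.4500, 0.1191, -0.2128, 0.5013, -0.8387]
J5: z=[0.9158, -0.1969, -0.3501] o=[-0.5152, -0.8957, -0.6636] → [-0.1528, -1.1905, 0.2700, 0.9158, -0.1969, -0.3501]
J6: z=[0.0489, -0.8104, 0.5838] o=[-0.2401, -0.5151, -0.1582] → [-0.6404, -0.2639, -0.3128, 0.0489, -0.8104, 0.5838]
V = J·q̇ = [-0.6235, 1.6540, -0.2223, -0.6921, -0.1106, -0.3399]

-0.6235 1.6540 -0.2223 -0.6921 -0.1106 -0.3399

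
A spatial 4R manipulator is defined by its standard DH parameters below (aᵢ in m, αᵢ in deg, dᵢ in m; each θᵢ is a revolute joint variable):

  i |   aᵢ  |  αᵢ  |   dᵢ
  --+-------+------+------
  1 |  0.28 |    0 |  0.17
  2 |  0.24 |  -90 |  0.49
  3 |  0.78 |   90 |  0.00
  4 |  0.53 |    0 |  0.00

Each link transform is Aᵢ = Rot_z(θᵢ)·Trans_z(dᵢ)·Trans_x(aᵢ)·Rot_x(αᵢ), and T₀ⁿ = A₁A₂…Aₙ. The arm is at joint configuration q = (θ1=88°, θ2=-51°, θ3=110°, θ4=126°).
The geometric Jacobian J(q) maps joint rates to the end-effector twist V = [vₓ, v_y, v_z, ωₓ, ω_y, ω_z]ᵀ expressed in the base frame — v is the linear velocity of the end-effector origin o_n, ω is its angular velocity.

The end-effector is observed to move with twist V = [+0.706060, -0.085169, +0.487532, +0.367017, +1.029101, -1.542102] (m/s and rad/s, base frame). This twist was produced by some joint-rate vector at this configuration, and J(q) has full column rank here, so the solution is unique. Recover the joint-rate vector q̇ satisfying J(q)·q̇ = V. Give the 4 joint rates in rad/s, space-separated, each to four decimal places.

-0.5330 -0.6770 0.6010 0.9710

o_n = [-0.1846, 0.6703, 0.2198]
J₁: ẑ×o_n = [-0.6703, -0.1846, 0.0000], ω = ẑ
J2: z=[0.0000, 0.0000, 1.0000] o=[0.0098, 0.2798, 0.1700] → [-0.3904, -0.1943, 0.0000, 0.0000, 0.0000, 1.0000]
J3: z=[-0.6018, 0.7986, 0.0000] o=[0.2014, 0.4243, 0.6600] → [-0.3516, -0.2649, 0.1602, -0.6018, 0.7986, 0.0000]
J4: z=[0.7505, 0.5655, -0.3420] o=[-0.0116, 0.2637, -0.0730] → [0.3046, -0.1605, 0.4029, 0.7505, 0.5655, -0.3420]
q̇ = J⁺·V = [-0.5330, -0.6770, 0.6010, 0.9710]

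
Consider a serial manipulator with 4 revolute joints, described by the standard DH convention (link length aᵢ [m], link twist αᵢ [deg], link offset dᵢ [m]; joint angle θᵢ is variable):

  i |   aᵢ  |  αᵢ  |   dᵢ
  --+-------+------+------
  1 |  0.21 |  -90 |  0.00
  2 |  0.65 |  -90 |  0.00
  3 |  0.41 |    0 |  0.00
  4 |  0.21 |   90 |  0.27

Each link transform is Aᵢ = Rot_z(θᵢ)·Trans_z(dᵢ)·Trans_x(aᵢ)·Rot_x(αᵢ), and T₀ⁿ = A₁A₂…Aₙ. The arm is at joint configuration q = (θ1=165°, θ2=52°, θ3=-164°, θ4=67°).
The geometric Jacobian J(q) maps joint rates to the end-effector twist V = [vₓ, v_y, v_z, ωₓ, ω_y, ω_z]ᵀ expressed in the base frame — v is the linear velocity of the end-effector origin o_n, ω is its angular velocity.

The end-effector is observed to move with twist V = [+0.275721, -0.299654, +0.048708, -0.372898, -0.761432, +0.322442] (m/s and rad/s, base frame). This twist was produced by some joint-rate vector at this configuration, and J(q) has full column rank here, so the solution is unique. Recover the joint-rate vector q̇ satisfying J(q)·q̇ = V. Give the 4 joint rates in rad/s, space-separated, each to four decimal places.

0.1950 0.8320 0.4980 -0.7050

o_n = [-0.2175, -0.2745, -0.3477]
J₁: ẑ×o_n = [0.2745, -0.2175, 0.0000], ω = ẑ
J2: z=[-0.2588, -0.9659, 0.0000] o=[-0.2028, 0.0544, 0.0000] → [0.3359, -0.0900, 0.0710, -0.2588, -0.9659, 0.0000]
J3: z=[0.7612, -0.2040, -0.6157] o=[-0.5894, 0.1579, -0.5122] → [-0.2998, -0.3542, -0.2533, 0.7612, -0.2040, -0.6157]
J4: z=[0.7612, -0.2040, -0.6157] o=[-0.3843, -0.0140, -0.2016] → [-0.1306, 0.0085, -0.1642, 0.7612, -0.2040, -0.6157]
q̇ = J⁺·V = [0.1950, 0.8320, 0.4980, -0.7050]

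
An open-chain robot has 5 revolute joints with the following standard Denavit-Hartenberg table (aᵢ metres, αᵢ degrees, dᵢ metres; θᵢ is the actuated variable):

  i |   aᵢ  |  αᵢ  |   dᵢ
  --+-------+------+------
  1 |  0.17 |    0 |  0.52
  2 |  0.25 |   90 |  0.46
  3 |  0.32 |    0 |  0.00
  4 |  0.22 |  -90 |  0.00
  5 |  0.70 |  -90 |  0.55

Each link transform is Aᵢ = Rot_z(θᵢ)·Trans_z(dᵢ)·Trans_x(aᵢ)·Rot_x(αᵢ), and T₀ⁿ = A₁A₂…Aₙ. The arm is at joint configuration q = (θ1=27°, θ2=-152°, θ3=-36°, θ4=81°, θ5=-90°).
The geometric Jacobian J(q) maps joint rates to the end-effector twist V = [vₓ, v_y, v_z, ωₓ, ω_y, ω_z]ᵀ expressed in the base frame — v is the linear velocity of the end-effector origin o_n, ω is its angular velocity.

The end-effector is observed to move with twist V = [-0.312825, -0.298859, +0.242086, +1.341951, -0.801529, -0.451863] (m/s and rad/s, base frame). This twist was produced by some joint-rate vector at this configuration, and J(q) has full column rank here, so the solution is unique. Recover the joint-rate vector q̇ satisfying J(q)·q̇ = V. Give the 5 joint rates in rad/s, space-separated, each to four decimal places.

o_n = [-0.5800, 0.2530, 1.3364]
J₁: ẑ×o_n = [-0.2530, -0.5800, 0.0000], ω = ẑ
J2: z=[0.0000, 0.0000, 1.0000] o=[0.1515, 0.0772, 0.5200] → [-0.1758, -0.7314, 0.0000, 0.0000, 0.0000, 1.0000]
J3: z=[-0.8192, 0.5736, 0.0000] o=[0.0081, -0.1276, 0.9800] → [0.2044, 0.2919, 0.0255, -0.8192, 0.5736, 0.0000]
J4: z=[-0.8192, 0.5736, 0.0000] o=[-0.1404, -0.3397, 0.7919] → [0.3123, 0.4460, -0.2333, -0.8192, 0.5736, 0.0000]
J5: z=[0.4056, 0.5792, 0.7071] o=[-0.2296, -0.4671, 0.9475] → [-0.2839, -0.4055, 0.4950, 0.4056, 0.5792, 0.7071]
q̇ = J⁺·V = [-0.4720, -0.0930, -0.7760, -0.7830, 0.1600]

-0.4720 -0.0930 -0.7760 -0.7830 0.1600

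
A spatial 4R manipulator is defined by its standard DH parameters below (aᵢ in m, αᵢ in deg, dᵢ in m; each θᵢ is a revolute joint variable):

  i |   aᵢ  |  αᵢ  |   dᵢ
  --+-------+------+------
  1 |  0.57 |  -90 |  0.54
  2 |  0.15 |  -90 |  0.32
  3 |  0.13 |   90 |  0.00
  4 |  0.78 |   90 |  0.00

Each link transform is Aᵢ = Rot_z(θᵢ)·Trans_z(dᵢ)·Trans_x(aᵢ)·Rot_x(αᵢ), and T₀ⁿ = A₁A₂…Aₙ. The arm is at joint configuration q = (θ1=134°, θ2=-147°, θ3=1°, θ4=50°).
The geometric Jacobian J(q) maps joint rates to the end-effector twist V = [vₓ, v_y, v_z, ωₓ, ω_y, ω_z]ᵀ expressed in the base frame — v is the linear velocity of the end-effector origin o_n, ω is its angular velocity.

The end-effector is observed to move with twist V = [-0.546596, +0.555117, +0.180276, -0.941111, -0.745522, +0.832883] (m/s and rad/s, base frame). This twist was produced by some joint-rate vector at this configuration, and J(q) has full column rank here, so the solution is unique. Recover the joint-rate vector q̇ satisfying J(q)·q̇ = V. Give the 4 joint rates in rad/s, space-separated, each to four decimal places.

o_n = [-0.3891, -0.0419, 1.4666]
J₁: ẑ×o_n = [0.0419, -0.3891, 0.0000], ω = ẑ
J2: z=[-0.7193, -0.6947, 0.0000] o=[-0.3960, 0.4100, 0.5400] → [-0.6437, 0.6666, 0.3298, -0.7193, -0.6947, 0.0000]
J3: z=[-0.3783, 0.3918, 0.8387] o=[-0.5388, 0.0972, 0.6217] → [0.4477, 0.4452, -0.0060, -0.3783, 0.3918, 0.8387]
J4: z=[-0.7091, -0.7051, 0.0095] o=[-0.4614, 0.0204, 0.6925] → [-0.5452, 0.5496, 0.0951, -0.7091, -0.7051, 0.0095]
q̇ = J⁺·V = [0.6230, 0.2900, 0.2400, 0.9050]

0.6230 0.2900 0.2400 0.9050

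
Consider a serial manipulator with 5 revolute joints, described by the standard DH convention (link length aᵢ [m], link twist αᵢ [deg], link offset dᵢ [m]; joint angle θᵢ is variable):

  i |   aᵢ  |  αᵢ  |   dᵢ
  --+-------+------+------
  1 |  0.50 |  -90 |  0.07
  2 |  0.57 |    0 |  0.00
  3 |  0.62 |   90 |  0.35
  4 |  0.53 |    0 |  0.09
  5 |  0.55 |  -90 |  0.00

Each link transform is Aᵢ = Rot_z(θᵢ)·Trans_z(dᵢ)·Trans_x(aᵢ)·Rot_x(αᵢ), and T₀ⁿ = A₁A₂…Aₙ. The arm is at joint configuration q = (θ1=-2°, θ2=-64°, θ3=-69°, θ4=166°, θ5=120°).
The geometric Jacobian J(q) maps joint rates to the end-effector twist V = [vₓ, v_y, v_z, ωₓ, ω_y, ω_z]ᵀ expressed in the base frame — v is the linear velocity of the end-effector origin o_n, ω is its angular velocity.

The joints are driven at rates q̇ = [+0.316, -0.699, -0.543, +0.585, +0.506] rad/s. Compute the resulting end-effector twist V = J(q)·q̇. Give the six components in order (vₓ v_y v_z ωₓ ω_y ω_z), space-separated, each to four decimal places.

o_n = [0.5065, -0.0682, 0.7091]
J₁: ẑ×o_n = [0.0682, 0.5065, -0.0000], ω = ẑ
J2: z=[0.0349, 0.9994, 0.0000] o=[0.4997, -0.0174, 0.0700] → [0.6388, -0.0223, -0.0085, 0.0349, 0.9994, 0.0000]
J3: z=[0.0349, 0.9994, 0.0000] o=[0.7494, -0.0262, 0.5823] → [0.1268, -0.0044, 0.2413, 0.0349, 0.9994, 0.0000]
J4: z=[-0.7309, 0.0255, -0.6820] o=[0.3390, 0.3384, 1.0358] → [-0.2856, -0.3529, 0.2929, -0.7309, 0.0255, -0.6820]
J5: z=[-0.7309, 0.0255, -0.6820] o=[0.6282, 0.4566, 0.5983] → [-0.3551, 0.1641, 0.3867, -0.7309, 0.0255, -0.6820]
V = J·q̇ = [-0.8405, 0.0546, 0.2419, -0.8408, -1.2134, -0.4281]

-0.8405 0.0546 0.2419 -0.8408 -1.2134 -0.4281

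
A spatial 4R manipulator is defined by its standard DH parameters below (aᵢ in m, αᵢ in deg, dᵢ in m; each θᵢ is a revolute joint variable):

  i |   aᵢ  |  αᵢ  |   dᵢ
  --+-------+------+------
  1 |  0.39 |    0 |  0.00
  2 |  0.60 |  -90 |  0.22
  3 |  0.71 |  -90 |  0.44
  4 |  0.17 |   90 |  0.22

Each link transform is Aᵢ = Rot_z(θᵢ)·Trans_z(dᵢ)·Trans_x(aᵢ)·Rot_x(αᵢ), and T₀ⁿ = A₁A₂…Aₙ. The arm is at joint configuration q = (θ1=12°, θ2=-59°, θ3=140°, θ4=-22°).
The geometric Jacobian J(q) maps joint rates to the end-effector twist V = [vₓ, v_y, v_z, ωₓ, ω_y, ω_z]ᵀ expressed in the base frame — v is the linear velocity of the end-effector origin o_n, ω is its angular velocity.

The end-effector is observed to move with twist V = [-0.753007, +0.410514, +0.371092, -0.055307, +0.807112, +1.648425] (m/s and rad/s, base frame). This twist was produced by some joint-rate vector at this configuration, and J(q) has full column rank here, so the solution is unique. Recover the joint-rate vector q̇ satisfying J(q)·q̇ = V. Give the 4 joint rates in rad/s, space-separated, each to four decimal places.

o_n = [0.6093, 0.5753, -0.1692]
J₁: ẑ×o_n = [-0.5753, 0.6093, 0.0000], ω = ẑ
J2: z=[0.0000, 0.0000, 1.0000] o=[0.3815, 0.0811, 0.0000] → [-0.4942, 0.2278, 0.0000, 0.0000, 0.0000, 1.0000]
J3: z=[0.7314, 0.6820, 0.0000] o=[0.7907, -0.3577, 0.2200] → [-0.2654, 0.2846, 0.8060, 0.7314, 0.6820, 0.0000]
J4: z=[-0.4384, 0.4701, 0.7660] o=[0.7415, 0.3401, -0.2364] → [-0.1485, -0.0718, -0.0409, -0.4384, 0.4701, 0.7660]
q̇ = J⁺·V = [0.3420, 0.5580, 0.5100, 0.9770]

0.3420 0.5580 0.5100 0.9770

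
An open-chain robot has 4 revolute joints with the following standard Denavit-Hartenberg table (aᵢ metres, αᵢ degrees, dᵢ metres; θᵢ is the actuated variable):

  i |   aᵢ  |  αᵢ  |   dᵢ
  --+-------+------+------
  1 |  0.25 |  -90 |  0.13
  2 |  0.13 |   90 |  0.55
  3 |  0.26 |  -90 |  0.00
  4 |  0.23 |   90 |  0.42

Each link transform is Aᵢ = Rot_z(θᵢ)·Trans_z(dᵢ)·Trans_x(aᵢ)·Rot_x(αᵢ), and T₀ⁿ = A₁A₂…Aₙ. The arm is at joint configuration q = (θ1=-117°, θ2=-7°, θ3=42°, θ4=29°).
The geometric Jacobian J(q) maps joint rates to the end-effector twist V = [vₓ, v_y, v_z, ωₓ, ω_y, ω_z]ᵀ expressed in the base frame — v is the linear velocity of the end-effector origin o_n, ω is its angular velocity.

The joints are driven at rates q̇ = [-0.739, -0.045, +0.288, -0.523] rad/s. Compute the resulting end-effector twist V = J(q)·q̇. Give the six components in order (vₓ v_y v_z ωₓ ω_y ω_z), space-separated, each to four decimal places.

-0.5759 -0.5167 0.0971 -0.5282 -0.0813 -0.4105

o_n = [0.8371, -0.9359, 0.0427]
J₁: ẑ×o_n = [0.9359, 0.8371, -0.0000], ω = ẑ
J2: z=[0.8910, -0.4540, 0.0000] o=[-0.1135, -0.2228, 0.1300] → [0.0396, 0.0778, -0.2038, 0.8910, -0.4540, 0.0000]
J3: z=[0.0553, 0.1086, 0.9925] o=[0.3180, -0.5874, 0.1458] → [0.3346, 0.5209, -0.0756, 0.0553, 0.1086, 0.9925]
J4: z=[0.9637, 0.2544, -0.0815] o=[0.3859, -0.8373, 0.1694] → [-0.0403, 0.0853, -0.2098, 0.9637, 0.2544, -0.0815]
V = J·q̇ = [-0.5759, -0.5167, 0.0971, -0.5282, -0.0813, -0.4105]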